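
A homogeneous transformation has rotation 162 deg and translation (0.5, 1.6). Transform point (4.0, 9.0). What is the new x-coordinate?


x' = cos(theta)*px - sin(theta)*py + tx
= -0.9511*4.0 - 0.309*9.0 + 0.5
= -6.0854


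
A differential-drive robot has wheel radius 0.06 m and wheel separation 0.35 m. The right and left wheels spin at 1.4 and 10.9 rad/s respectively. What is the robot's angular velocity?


vR = r*wR = 0.06*1.4 = 0.084 m/s
vL = r*wL = 0.06*10.9 = 0.654 m/s
v = (vR+vL)/2 = 0.369 m/s
omega = (vR-vL)/L = -1.6286 rad/s
angular velocity = -1.6286 rad/s


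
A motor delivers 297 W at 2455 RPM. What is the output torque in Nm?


omega = 2455 * 2*pi/60 = 257.087 rad/s
tau = P / omega = 297 / 257.087
= 1.1553 Nm


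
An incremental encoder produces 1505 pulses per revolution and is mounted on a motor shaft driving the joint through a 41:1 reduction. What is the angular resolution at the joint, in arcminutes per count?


counts per rev = 1505
effective counts at joint = 1505 * 41 = 61705
resolution = 360*60 / 61705
= 0.3501 arcmin/count


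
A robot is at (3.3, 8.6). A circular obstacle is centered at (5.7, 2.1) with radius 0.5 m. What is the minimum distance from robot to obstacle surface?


center_dist = sqrt((3.3-5.7)^2 + (8.6-2.1)^2)
= sqrt(5.76 + 42.25)
= 6.9289
min_dist = center_dist - radius = 6.9289 - 0.5 = 6.4289 m


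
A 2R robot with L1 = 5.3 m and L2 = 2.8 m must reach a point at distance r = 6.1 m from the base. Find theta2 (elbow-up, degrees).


cos(theta2) = (r^2 - L1^2 - L2^2) / (2*L1*L2)
cos(theta2) = (37.21 - 28.09 - 7.84) / 29.68
cos(theta2) = 0.043127
theta2 = 87.5283 degrees


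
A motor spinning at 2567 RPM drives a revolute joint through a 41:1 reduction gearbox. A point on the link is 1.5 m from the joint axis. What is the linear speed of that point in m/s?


omega_motor = 2567 * 2*pi/60 = 268.8156 rad/s
omega_joint = omega_motor / 41 = 6.5565 rad/s
v = omega_joint * r = 6.5565 * 1.5
= 9.8347 m/s


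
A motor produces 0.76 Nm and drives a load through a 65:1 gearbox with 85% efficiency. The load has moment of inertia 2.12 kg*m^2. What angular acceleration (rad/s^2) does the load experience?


tau_out = tau_motor * N * eta
= 0.76 * 65 * 0.85 = 41.99 Nm
alpha = tau_out / I = 41.99 / 2.12
= 19.8066 rad/s^2


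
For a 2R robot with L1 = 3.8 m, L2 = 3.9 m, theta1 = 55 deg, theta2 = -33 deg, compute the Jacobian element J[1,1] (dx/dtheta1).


J[1,1] = -L1*sin(t1) - L2*sin(t1+t2)
= -3.8*sin(55) - 3.9*sin(22)
= -4.5737


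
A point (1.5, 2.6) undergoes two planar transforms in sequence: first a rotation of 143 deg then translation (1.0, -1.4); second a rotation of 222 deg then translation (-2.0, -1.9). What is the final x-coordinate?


After transform 1:
x1 = cos(143)*1.5 - sin(143)*2.6 + 1.0 = -1.7627
y1 = sin(143)*1.5 + cos(143)*2.6 + -1.4 = -2.5737
After transform 2:
x2 = cos(222)*-1.7627 - sin(222)*-2.5737 + -2.0
= -2.4122


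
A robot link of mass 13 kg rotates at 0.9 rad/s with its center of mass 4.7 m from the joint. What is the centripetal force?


F = m * omega^2 * r
= 13 * 0.9^2 * 4.7
= 13 * 0.81 * 4.7
= 49.491 N


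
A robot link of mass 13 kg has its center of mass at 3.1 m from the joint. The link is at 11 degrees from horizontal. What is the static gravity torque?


tau = m*g*L*cos(angle)
= 13 * 9.81 * 3.1 * cos(11 deg)
= 13 * 9.81 * 3.1 * 0.9816
= 388.0794 Nm


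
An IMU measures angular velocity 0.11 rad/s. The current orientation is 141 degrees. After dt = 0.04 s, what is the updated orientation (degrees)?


delta_theta = w * dt = 0.11 * 0.04 = 0.0044 rad
= 0.2521 deg
theta_new = 141 + 0.2521 = 141.2521 deg


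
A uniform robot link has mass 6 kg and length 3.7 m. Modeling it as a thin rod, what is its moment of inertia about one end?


I = (1/3) * m * L^2
= (1/3) * 6 * 3.7^2
= 0.333333 * 6 * 13.69
= 27.38 kg*m^2


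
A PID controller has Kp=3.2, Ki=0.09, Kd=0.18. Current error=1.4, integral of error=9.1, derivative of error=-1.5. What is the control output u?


u = Kp*e + Ki*int(e) + Kd*de/dt
= 3.2*1.4 + 0.09*9.1 + 0.18*(-1.5)
= 4.48 + 0.819 + -0.27
= 5.029


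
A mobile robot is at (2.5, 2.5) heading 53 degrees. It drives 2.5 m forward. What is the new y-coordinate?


y_new = y0 + d*sin(theta)
= 2.5 + 2.5*sin(53)
= 2.5 + 1.9966
= 4.4966


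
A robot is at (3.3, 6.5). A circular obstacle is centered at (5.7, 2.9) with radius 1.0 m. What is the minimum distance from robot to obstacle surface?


center_dist = sqrt((3.3-5.7)^2 + (6.5-2.9)^2)
= sqrt(5.76 + 12.96)
= 4.3267
min_dist = center_dist - radius = 4.3267 - 1.0 = 3.3267 m


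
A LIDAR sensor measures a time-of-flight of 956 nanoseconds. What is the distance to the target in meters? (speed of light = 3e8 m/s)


tof = 956 ns = 9.56e-07 s
dist = c * tof / 2
= 3e8 * 9.56e-07 / 2
= 143.4 m


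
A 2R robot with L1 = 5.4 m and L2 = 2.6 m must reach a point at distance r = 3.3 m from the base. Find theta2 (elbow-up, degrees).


cos(theta2) = (r^2 - L1^2 - L2^2) / (2*L1*L2)
cos(theta2) = (10.89 - 29.16 - 6.76) / 28.08
cos(theta2) = -0.891382
theta2 = 153.0474 degrees


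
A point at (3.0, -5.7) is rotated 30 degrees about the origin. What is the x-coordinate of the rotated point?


x' = x*cos(theta) - y*sin(theta)
cos(30 deg) = 0.866, sin(30 deg) = 0.5
x' = 3.0 * 0.866 - -5.7 * 0.5
= 2.5981 - -2.85
= 5.4481


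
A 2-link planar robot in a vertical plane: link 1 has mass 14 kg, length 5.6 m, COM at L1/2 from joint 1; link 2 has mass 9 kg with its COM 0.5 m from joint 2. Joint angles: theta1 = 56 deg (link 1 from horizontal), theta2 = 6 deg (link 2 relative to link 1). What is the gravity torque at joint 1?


Horizontal distance from joint 1 to link-1 COM:
  x_c1 = (L1/2)*cos(t1) = 2.8 * 0.5592 = 1.5657 m
Horizontal distance from joint 1 to link-2 COM:
  x_c2 = L1*cos(t1) + Lc2*cos(t1+t2)
       = 5.6*0.5592 + 0.5*0.4695 = 3.3662 m
tau1 = m1*g*x_c1 + m2*g*x_c2
     = 14*9.81*1.5657 + 9*9.81*3.3662
     = 215.0387 + 297.2032
     = 512.242 Nm


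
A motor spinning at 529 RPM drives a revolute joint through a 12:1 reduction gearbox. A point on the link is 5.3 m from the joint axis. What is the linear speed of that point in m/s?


omega_motor = 529 * 2*pi/60 = 55.3968 rad/s
omega_joint = omega_motor / 12 = 4.6164 rad/s
v = omega_joint * r = 4.6164 * 5.3
= 24.4669 m/s


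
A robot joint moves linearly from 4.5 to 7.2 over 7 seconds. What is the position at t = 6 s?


s = t/T = 6/7 = 0.8571
p(t) = p0 + (pf-p0)*s
= 4.5 + (7.2 - 4.5) * 0.8571
= 6.8143


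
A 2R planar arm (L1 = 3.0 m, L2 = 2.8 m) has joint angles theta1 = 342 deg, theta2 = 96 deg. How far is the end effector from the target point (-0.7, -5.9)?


End effector via forward kinematics:
x = L1*cos(t1) + L2*cos(t1+t2) = 3.4353
y = L1*sin(t1) + L2*sin(t1+t2) = 1.8118
Distance to target:
d = sqrt((-0.7 - 3.4353)^2 + (-5.9 - 1.8118)^2)
= sqrt(17.1009 + 59.4713)
= 8.7506 m


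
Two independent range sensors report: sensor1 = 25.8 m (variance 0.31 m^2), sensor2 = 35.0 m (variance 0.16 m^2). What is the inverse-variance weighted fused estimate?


w1 = (1/var1) / (1/var1 + 1/var2)
   = 3.2258 / (3.2258 + 6.25) = 0.3404
w2 = 1 - w1 = 0.6596
fused = w1*s1 + w2*s2 = 8.783 + 23.0851
= 31.8681 m


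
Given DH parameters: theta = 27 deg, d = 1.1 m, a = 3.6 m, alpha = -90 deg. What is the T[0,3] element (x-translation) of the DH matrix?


T[0,3] = a * cos(theta)
= 3.6 * cos(27 deg)
= 3.6 * 0.891
= 3.2076


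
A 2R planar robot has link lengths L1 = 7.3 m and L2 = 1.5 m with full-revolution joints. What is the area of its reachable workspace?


r_max = L1 + L2 = 8.8 m
r_min = |L1 - L2| = 5.8 m
Area = pi*(r_max^2 - r_min^2)
= pi*(77.44 - 33.64)
= pi * 43.8
= 137.6018 m^2


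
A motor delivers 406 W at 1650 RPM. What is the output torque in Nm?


omega = 1650 * 2*pi/60 = 172.7876 rad/s
tau = P / omega = 406 / 172.7876
= 2.3497 Nm


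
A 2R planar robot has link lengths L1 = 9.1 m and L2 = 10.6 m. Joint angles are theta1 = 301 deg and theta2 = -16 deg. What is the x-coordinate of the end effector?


Convert angles to radians: theta1 = 5.2534, theta2 = -0.2793
x = L1*cos(theta1) + L2*cos(theta1+theta2)
x = 4.6868 + 2.7435
x = 7.4303


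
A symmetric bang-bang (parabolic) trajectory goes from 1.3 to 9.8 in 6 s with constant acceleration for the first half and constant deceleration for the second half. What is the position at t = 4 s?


Symmetric rest-to-rest: each phase covers (pf-p0)/2 in time T/2. 0.5*a*(T/2)^2 = (pf-p0)/2 => a = 4*(pf-p0)/T^2
a = 4*(9.8-1.3)/6^2 = 0.9444
t = 4 is in the deceleration phase (t > T/2).
p = pf - 0.5*a*(T-t)^2 = 9.8 - 0.5*0.9444*2^2
= 7.9111


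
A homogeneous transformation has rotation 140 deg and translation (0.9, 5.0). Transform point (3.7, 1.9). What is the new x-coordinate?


x' = cos(theta)*px - sin(theta)*py + tx
= -0.766*3.7 - 0.6428*1.9 + 0.9
= -3.1557


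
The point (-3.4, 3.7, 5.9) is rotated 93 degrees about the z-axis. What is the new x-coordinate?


Rotation about z-axis: x' = x*cos(theta) - y*sin(theta)
= -3.4 * -0.0523 - 3.7 * 0.9986
= -3.517


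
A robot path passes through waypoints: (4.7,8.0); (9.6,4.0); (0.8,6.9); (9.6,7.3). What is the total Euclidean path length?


Segment lengths:
  seg1 = sqrt((4.9)^2 + (-4.0)^2) = 6.3253
  seg2 = sqrt((-8.8)^2 + (2.9)^2) = 9.2655
  seg3 = sqrt((8.8)^2 + (0.4)^2) = 8.8091
Total = 24.4


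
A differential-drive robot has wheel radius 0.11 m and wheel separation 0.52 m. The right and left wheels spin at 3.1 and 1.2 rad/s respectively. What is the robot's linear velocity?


vR = r*wR = 0.11*3.1 = 0.341 m/s
vL = r*wL = 0.11*1.2 = 0.132 m/s
v = (vR+vL)/2 = 0.2365 m/s
omega = (vR-vL)/L = 0.4019 rad/s
linear velocity = 0.2365 m/s


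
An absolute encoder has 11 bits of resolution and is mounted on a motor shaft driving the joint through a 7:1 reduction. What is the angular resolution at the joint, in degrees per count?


counts = 2^11 = 2048
effective counts at joint = 2048 * 7 = 14336
resolution = 360 / 14336
= 0.0251 deg/count


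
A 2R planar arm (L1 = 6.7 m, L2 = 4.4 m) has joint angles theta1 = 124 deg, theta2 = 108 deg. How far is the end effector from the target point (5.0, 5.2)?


End effector via forward kinematics:
x = L1*cos(t1) + L2*cos(t1+t2) = -6.4555
y = L1*sin(t1) + L2*sin(t1+t2) = 2.0873
Distance to target:
d = sqrt((5.0 - -6.4555)^2 + (5.2 - 2.0873)^2)
= sqrt(131.2285 + 9.6889)
= 11.8709 m


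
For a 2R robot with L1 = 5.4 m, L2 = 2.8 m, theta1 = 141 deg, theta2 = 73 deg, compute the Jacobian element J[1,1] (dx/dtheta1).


J[1,1] = -L1*sin(t1) - L2*sin(t1+t2)
= -5.4*sin(141) - 2.8*sin(214)
= -1.8326


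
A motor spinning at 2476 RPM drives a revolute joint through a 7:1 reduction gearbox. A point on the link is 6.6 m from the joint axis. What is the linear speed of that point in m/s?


omega_motor = 2476 * 2*pi/60 = 259.2861 rad/s
omega_joint = omega_motor / 7 = 37.0409 rad/s
v = omega_joint * r = 37.0409 * 6.6
= 244.4698 m/s


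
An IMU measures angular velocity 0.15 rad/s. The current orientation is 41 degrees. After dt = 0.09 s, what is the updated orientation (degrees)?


delta_theta = w * dt = 0.15 * 0.09 = 0.0135 rad
= 0.7735 deg
theta_new = 41 + 0.7735 = 41.7735 deg


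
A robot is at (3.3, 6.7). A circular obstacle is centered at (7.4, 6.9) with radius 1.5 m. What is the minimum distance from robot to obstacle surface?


center_dist = sqrt((3.3-7.4)^2 + (6.7-6.9)^2)
= sqrt(16.81 + 0.04)
= 4.1049
min_dist = center_dist - radius = 4.1049 - 1.5 = 2.6049 m


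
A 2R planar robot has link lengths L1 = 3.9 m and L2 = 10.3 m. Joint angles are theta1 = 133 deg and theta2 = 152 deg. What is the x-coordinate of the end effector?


Convert angles to radians: theta1 = 2.3213, theta2 = 2.6529
x = L1*cos(theta1) + L2*cos(theta1+theta2)
x = -2.6598 + 2.6658
x = 0.006


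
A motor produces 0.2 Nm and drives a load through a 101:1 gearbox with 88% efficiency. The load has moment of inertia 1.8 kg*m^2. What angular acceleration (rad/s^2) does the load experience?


tau_out = tau_motor * N * eta
= 0.2 * 101 * 0.88 = 17.776 Nm
alpha = tau_out / I = 17.776 / 1.8
= 9.8756 rad/s^2


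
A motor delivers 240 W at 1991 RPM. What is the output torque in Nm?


omega = 1991 * 2*pi/60 = 208.497 rad/s
tau = P / omega = 240 / 208.497
= 1.1511 Nm


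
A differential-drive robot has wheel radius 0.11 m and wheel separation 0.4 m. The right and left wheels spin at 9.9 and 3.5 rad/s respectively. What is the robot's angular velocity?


vR = r*wR = 0.11*9.9 = 1.089 m/s
vL = r*wL = 0.11*3.5 = 0.385 m/s
v = (vR+vL)/2 = 0.737 m/s
omega = (vR-vL)/L = 1.76 rad/s
angular velocity = 1.76 rad/s


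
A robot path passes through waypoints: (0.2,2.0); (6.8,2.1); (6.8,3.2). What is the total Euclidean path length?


Segment lengths:
  seg1 = sqrt((6.6)^2 + (0.1)^2) = 6.6008
  seg2 = sqrt((0.0)^2 + (1.1)^2) = 1.1
Total = 7.7008


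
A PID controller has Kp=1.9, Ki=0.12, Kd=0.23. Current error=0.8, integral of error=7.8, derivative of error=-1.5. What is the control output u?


u = Kp*e + Ki*int(e) + Kd*de/dt
= 1.9*0.8 + 0.12*7.8 + 0.23*(-1.5)
= 1.52 + 0.936 + -0.345
= 2.111


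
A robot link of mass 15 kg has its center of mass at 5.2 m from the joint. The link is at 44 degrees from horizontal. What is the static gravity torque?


tau = m*g*L*cos(angle)
= 15 * 9.81 * 5.2 * cos(44 deg)
= 15 * 9.81 * 5.2 * 0.7193
= 550.4244 Nm


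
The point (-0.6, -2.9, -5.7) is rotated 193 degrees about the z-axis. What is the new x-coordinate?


Rotation about z-axis: x' = x*cos(theta) - y*sin(theta)
= -0.6 * -0.9744 - -2.9 * -0.225
= -0.0677


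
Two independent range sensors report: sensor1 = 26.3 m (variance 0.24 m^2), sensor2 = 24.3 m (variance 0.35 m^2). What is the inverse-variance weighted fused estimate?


w1 = (1/var1) / (1/var1 + 1/var2)
   = 4.1667 / (4.1667 + 2.8571) = 0.5932
w2 = 1 - w1 = 0.4068
fused = w1*s1 + w2*s2 = 15.6017 + 9.8847
= 25.4864 m


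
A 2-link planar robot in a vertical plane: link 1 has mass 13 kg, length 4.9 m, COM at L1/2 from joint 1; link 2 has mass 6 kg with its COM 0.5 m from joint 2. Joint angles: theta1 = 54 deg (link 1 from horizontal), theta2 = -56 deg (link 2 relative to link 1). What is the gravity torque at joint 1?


Horizontal distance from joint 1 to link-1 COM:
  x_c1 = (L1/2)*cos(t1) = 2.45 * 0.5878 = 1.4401 m
Horizontal distance from joint 1 to link-2 COM:
  x_c2 = L1*cos(t1) + Lc2*cos(t1+t2)
       = 4.9*0.5878 + 0.5*0.9994 = 3.3798 m
tau1 = m1*g*x_c1 + m2*g*x_c2
     = 13*9.81*1.4401 + 6*9.81*3.3798
     = 183.6526 + 198.9376
     = 382.5902 Nm


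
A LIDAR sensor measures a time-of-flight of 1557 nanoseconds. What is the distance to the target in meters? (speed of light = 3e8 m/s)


tof = 1557 ns = 1.557e-06 s
dist = c * tof / 2
= 3e8 * 1.557e-06 / 2
= 233.55 m


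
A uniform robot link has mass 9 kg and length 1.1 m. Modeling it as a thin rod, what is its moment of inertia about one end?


I = (1/3) * m * L^2
= (1/3) * 9 * 1.1^2
= 0.333333 * 9 * 1.21
= 3.63 kg*m^2


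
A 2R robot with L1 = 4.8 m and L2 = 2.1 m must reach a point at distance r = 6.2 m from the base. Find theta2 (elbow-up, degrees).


cos(theta2) = (r^2 - L1^2 - L2^2) / (2*L1*L2)
cos(theta2) = (38.44 - 23.04 - 4.41) / 20.16
cos(theta2) = 0.545139
theta2 = 56.9658 degrees


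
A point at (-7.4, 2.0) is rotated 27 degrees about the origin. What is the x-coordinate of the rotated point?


x' = x*cos(theta) - y*sin(theta)
cos(27 deg) = 0.891, sin(27 deg) = 0.454
x' = -7.4 * 0.891 - 2.0 * 0.454
= -6.5934 - 0.908
= -7.5014


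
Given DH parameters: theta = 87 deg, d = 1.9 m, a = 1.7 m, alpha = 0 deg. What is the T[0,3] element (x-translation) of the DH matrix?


T[0,3] = a * cos(theta)
= 1.7 * cos(87 deg)
= 1.7 * 0.0523
= 0.089


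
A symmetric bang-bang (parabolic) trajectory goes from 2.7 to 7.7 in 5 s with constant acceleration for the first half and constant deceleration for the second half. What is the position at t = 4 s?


Symmetric rest-to-rest: each phase covers (pf-p0)/2 in time T/2. 0.5*a*(T/2)^2 = (pf-p0)/2 => a = 4*(pf-p0)/T^2
a = 4*(7.7-2.7)/5^2 = 0.8
t = 4 is in the deceleration phase (t > T/2).
p = pf - 0.5*a*(T-t)^2 = 7.7 - 0.5*0.8*1^2
= 7.3


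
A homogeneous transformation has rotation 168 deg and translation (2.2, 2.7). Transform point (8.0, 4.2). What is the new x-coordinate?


x' = cos(theta)*px - sin(theta)*py + tx
= -0.9781*8.0 - 0.2079*4.2 + 2.2
= -6.4984


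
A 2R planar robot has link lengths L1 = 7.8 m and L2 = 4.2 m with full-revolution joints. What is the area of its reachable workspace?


r_max = L1 + L2 = 12.0 m
r_min = |L1 - L2| = 3.6 m
Area = pi*(r_max^2 - r_min^2)
= pi*(144.0 - 12.96)
= pi * 131.04
= 411.6743 m^2


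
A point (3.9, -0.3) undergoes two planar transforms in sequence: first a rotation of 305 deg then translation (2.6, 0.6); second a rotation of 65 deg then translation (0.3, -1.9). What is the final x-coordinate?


After transform 1:
x1 = cos(305)*3.9 - sin(305)*-0.3 + 2.6 = 4.5912
y1 = sin(305)*3.9 + cos(305)*-0.3 + 0.6 = -2.7668
After transform 2:
x2 = cos(65)*4.5912 - sin(65)*-2.7668 + 0.3
= 4.7479


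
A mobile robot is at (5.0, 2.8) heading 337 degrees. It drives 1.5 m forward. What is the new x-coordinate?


x_new = x0 + d*cos(theta)
= 5.0 + 1.5*cos(337)
= 5.0 + 1.3808
= 6.3808


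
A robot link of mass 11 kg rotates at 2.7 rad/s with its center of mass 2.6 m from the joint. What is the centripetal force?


F = m * omega^2 * r
= 11 * 2.7^2 * 2.6
= 11 * 7.29 * 2.6
= 208.494 N


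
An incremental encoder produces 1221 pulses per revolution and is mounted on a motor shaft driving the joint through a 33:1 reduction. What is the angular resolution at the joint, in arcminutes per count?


counts per rev = 1221
effective counts at joint = 1221 * 33 = 40293
resolution = 360*60 / 40293
= 0.5361 arcmin/count


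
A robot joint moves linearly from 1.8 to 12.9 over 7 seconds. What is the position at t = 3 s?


s = t/T = 3/7 = 0.4286
p(t) = p0 + (pf-p0)*s
= 1.8 + (12.9 - 1.8) * 0.4286
= 6.5571


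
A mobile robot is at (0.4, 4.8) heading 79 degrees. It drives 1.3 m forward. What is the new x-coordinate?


x_new = x0 + d*cos(theta)
= 0.4 + 1.3*cos(79)
= 0.4 + 0.2481
= 0.6481


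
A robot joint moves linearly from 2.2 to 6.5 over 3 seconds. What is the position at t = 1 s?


s = t/T = 1/3 = 0.3333
p(t) = p0 + (pf-p0)*s
= 2.2 + (6.5 - 2.2) * 0.3333
= 3.6333


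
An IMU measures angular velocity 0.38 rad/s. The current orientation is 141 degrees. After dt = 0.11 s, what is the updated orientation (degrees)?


delta_theta = w * dt = 0.38 * 0.11 = 0.0418 rad
= 2.395 deg
theta_new = 141 + 2.395 = 143.395 deg


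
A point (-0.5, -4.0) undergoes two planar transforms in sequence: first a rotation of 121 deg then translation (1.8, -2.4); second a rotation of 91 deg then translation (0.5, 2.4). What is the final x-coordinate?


After transform 1:
x1 = cos(121)*-0.5 - sin(121)*-4.0 + 1.8 = 5.4862
y1 = sin(121)*-0.5 + cos(121)*-4.0 + -2.4 = -0.7684
After transform 2:
x2 = cos(91)*5.4862 - sin(91)*-0.7684 + 0.5
= 1.1726


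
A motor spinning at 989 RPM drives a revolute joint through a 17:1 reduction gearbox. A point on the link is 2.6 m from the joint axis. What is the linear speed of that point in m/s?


omega_motor = 989 * 2*pi/60 = 103.5678 rad/s
omega_joint = omega_motor / 17 = 6.0922 rad/s
v = omega_joint * r = 6.0922 * 2.6
= 15.8398 m/s


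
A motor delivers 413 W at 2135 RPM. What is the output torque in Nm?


omega = 2135 * 2*pi/60 = 223.5767 rad/s
tau = P / omega = 413 / 223.5767
= 1.8472 Nm


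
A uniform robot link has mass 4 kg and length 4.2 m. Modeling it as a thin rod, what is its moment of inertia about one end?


I = (1/3) * m * L^2
= (1/3) * 4 * 4.2^2
= 0.333333 * 4 * 17.64
= 23.52 kg*m^2


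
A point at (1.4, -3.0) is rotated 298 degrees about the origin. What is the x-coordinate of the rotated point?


x' = x*cos(theta) - y*sin(theta)
cos(298 deg) = 0.4695, sin(298 deg) = -0.8829
x' = 1.4 * 0.4695 - -3.0 * -0.8829
= 0.6573 - 2.6488
= -1.9916


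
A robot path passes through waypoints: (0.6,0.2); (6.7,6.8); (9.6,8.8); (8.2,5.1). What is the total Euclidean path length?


Segment lengths:
  seg1 = sqrt((6.1)^2 + (6.6)^2) = 8.9872
  seg2 = sqrt((2.9)^2 + (2.0)^2) = 3.5228
  seg3 = sqrt((-1.4)^2 + (-3.7)^2) = 3.956
Total = 16.466


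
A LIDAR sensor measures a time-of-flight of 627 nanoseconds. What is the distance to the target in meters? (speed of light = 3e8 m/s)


tof = 627 ns = 6.27e-07 s
dist = c * tof / 2
= 3e8 * 6.27e-07 / 2
= 94.05 m


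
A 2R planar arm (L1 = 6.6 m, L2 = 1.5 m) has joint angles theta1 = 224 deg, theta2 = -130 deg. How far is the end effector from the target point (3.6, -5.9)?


End effector via forward kinematics:
x = L1*cos(t1) + L2*cos(t1+t2) = -4.8523
y = L1*sin(t1) + L2*sin(t1+t2) = -3.0884
Distance to target:
d = sqrt((3.6 - -4.8523)^2 + (-5.9 - -3.0884)^2)
= sqrt(71.441 + 7.9051)
= 8.9076 m


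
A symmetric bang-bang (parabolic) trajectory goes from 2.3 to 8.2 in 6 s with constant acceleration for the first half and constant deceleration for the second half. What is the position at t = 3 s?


Symmetric rest-to-rest: each phase covers (pf-p0)/2 in time T/2. 0.5*a*(T/2)^2 = (pf-p0)/2 => a = 4*(pf-p0)/T^2
a = 4*(8.2-2.3)/6^2 = 0.6556
t = 3 is in the acceleration phase (t <= T/2).
p = p0 + 0.5*a*t^2 = 2.3 + 0.5*0.6556*3^2
= 5.25


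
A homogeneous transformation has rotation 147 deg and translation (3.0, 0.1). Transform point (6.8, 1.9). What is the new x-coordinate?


x' = cos(theta)*px - sin(theta)*py + tx
= -0.8387*6.8 - 0.5446*1.9 + 3.0
= -3.7378


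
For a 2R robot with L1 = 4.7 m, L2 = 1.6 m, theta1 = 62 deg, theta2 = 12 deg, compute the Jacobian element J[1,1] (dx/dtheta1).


J[1,1] = -L1*sin(t1) - L2*sin(t1+t2)
= -4.7*sin(62) - 1.6*sin(74)
= -5.6879


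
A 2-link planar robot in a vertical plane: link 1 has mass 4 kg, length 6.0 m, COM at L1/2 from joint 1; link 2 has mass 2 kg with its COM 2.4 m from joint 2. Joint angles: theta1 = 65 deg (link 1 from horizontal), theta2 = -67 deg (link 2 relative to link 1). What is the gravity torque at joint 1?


Horizontal distance from joint 1 to link-1 COM:
  x_c1 = (L1/2)*cos(t1) = 3.0 * 0.4226 = 1.2679 m
Horizontal distance from joint 1 to link-2 COM:
  x_c2 = L1*cos(t1) + Lc2*cos(t1+t2)
       = 6.0*0.4226 + 2.4*0.9994 = 4.9342 m
tau1 = m1*g*x_c1 + m2*g*x_c2
     = 4*9.81*1.2679 + 2*9.81*4.9342
     = 49.7506 + 96.8099
     = 146.5606 Nm


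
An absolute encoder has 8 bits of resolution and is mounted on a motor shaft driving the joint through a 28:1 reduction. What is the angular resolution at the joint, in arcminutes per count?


counts = 2^8 = 256
effective counts at joint = 256 * 28 = 7168
resolution = 360*60 / 7168
= 3.0134 arcmin/count


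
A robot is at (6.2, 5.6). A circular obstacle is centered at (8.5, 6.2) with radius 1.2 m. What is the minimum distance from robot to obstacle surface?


center_dist = sqrt((6.2-8.5)^2 + (5.6-6.2)^2)
= sqrt(5.29 + 0.36)
= 2.377
min_dist = center_dist - radius = 2.377 - 1.2 = 1.177 m


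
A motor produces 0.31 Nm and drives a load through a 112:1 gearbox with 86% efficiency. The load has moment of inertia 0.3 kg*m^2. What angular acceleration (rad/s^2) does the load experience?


tau_out = tau_motor * N * eta
= 0.31 * 112 * 0.86 = 29.8592 Nm
alpha = tau_out / I = 29.8592 / 0.3
= 99.5307 rad/s^2


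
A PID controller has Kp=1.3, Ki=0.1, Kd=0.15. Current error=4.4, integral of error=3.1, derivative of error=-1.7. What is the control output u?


u = Kp*e + Ki*int(e) + Kd*de/dt
= 1.3*4.4 + 0.1*3.1 + 0.15*(-1.7)
= 5.72 + 0.31 + -0.255
= 5.775


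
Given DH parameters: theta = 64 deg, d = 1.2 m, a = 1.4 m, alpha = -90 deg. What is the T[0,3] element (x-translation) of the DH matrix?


T[0,3] = a * cos(theta)
= 1.4 * cos(64 deg)
= 1.4 * 0.4384
= 0.6137


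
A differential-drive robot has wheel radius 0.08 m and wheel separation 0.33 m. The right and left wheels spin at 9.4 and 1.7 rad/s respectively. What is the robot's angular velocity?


vR = r*wR = 0.08*9.4 = 0.752 m/s
vL = r*wL = 0.08*1.7 = 0.136 m/s
v = (vR+vL)/2 = 0.444 m/s
omega = (vR-vL)/L = 1.8667 rad/s
angular velocity = 1.8667 rad/s


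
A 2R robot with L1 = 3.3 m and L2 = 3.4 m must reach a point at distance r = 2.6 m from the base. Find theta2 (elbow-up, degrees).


cos(theta2) = (r^2 - L1^2 - L2^2) / (2*L1*L2)
cos(theta2) = (6.76 - 10.89 - 11.56) / 22.44
cos(theta2) = -0.699198
theta2 = 134.3627 degrees


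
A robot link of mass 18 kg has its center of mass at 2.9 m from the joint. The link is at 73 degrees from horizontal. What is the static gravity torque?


tau = m*g*L*cos(angle)
= 18 * 9.81 * 2.9 * cos(73 deg)
= 18 * 9.81 * 2.9 * 0.2924
= 149.7183 Nm


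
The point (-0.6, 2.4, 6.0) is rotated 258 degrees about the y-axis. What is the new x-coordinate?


Rotation about y-axis: x' = x*cos(theta) + z*sin(theta)
= -0.6 * -0.2079 + 6.0 * -0.9781
= -5.7441


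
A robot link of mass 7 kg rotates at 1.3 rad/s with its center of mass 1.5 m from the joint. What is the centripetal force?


F = m * omega^2 * r
= 7 * 1.3^2 * 1.5
= 7 * 1.69 * 1.5
= 17.745 N


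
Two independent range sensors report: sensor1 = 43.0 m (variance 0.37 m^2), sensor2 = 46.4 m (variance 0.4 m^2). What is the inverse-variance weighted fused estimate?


w1 = (1/var1) / (1/var1 + 1/var2)
   = 2.7027 / (2.7027 + 2.5) = 0.5195
w2 = 1 - w1 = 0.4805
fused = w1*s1 + w2*s2 = 22.3377 + 22.2961
= 44.6338 m


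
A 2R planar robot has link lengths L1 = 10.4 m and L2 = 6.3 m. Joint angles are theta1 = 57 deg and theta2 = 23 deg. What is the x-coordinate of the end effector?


Convert angles to radians: theta1 = 0.9948, theta2 = 0.4014
x = L1*cos(theta1) + L2*cos(theta1+theta2)
x = 5.6642 + 1.094
x = 6.7582


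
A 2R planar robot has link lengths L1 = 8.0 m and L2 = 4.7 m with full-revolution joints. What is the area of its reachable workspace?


r_max = L1 + L2 = 12.7 m
r_min = |L1 - L2| = 3.3 m
Area = pi*(r_max^2 - r_min^2)
= pi*(161.29 - 10.89)
= pi * 150.4
= 472.4955 m^2


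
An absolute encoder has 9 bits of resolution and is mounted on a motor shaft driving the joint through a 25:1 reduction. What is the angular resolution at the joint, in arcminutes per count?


counts = 2^9 = 512
effective counts at joint = 512 * 25 = 12800
resolution = 360*60 / 12800
= 1.6875 arcmin/count


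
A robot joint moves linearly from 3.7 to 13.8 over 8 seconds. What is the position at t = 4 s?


s = t/T = 4/8 = 0.5
p(t) = p0 + (pf-p0)*s
= 3.7 + (13.8 - 3.7) * 0.5
= 8.75


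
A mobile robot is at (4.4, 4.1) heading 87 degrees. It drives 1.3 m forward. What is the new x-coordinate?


x_new = x0 + d*cos(theta)
= 4.4 + 1.3*cos(87)
= 4.4 + 0.068
= 4.468


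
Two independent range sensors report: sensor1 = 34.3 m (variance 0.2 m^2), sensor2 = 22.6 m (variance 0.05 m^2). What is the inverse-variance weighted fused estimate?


w1 = (1/var1) / (1/var1 + 1/var2)
   = 5.0 / (5.0 + 20.0) = 0.2
w2 = 1 - w1 = 0.8
fused = w1*s1 + w2*s2 = 6.86 + 18.08
= 24.94 m


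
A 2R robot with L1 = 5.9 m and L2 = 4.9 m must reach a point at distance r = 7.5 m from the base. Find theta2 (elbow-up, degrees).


cos(theta2) = (r^2 - L1^2 - L2^2) / (2*L1*L2)
cos(theta2) = (56.25 - 34.81 - 24.01) / 57.82
cos(theta2) = -0.044448
theta2 = 92.5475 degrees


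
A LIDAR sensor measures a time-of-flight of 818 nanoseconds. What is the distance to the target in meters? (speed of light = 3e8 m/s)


tof = 818 ns = 8.18e-07 s
dist = c * tof / 2
= 3e8 * 8.18e-07 / 2
= 122.7 m


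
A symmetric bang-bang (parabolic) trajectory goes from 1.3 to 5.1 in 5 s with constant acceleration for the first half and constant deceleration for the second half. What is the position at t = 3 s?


Symmetric rest-to-rest: each phase covers (pf-p0)/2 in time T/2. 0.5*a*(T/2)^2 = (pf-p0)/2 => a = 4*(pf-p0)/T^2
a = 4*(5.1-1.3)/5^2 = 0.608
t = 3 is in the deceleration phase (t > T/2).
p = pf - 0.5*a*(T-t)^2 = 5.1 - 0.5*0.608*2^2
= 3.884


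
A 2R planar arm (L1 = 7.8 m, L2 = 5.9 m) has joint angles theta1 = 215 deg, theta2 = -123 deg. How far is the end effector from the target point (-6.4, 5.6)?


End effector via forward kinematics:
x = L1*cos(t1) + L2*cos(t1+t2) = -6.5953
y = L1*sin(t1) + L2*sin(t1+t2) = 1.4225
Distance to target:
d = sqrt((-6.4 - -6.5953)^2 + (5.6 - 1.4225)^2)
= sqrt(0.0381 + 17.4514)
= 4.1821 m


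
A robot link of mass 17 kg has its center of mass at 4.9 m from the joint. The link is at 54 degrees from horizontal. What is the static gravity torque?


tau = m*g*L*cos(angle)
= 17 * 9.81 * 4.9 * cos(54 deg)
= 17 * 9.81 * 4.9 * 0.5878
= 480.3222 Nm


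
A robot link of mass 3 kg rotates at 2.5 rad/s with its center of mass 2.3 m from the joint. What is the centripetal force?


F = m * omega^2 * r
= 3 * 2.5^2 * 2.3
= 3 * 6.25 * 2.3
= 43.125 N


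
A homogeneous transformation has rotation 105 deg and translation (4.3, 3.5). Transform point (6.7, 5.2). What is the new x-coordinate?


x' = cos(theta)*px - sin(theta)*py + tx
= -0.2588*6.7 - 0.9659*5.2 + 4.3
= -2.4569


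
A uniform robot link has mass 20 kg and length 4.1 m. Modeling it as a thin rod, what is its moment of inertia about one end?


I = (1/3) * m * L^2
= (1/3) * 20 * 4.1^2
= 0.333333 * 20 * 16.81
= 112.0667 kg*m^2


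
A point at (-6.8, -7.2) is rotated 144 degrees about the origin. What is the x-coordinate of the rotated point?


x' = x*cos(theta) - y*sin(theta)
cos(144 deg) = -0.809, sin(144 deg) = 0.5878
x' = -6.8 * -0.809 - -7.2 * 0.5878
= 5.5013 - -4.2321
= 9.7334


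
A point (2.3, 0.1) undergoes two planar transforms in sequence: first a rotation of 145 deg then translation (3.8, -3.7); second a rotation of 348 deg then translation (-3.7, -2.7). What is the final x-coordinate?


After transform 1:
x1 = cos(145)*2.3 - sin(145)*0.1 + 3.8 = 1.8586
y1 = sin(145)*2.3 + cos(145)*0.1 + -3.7 = -2.4627
After transform 2:
x2 = cos(348)*1.8586 - sin(348)*-2.4627 + -3.7
= -2.394


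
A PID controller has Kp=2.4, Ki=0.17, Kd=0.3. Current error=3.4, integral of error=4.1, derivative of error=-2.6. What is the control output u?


u = Kp*e + Ki*int(e) + Kd*de/dt
= 2.4*3.4 + 0.17*4.1 + 0.3*(-2.6)
= 8.16 + 0.697 + -0.78
= 8.077


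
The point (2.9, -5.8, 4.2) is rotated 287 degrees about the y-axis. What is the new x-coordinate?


Rotation about y-axis: x' = x*cos(theta) + z*sin(theta)
= 2.9 * 0.2924 + 4.2 * -0.9563
= -3.1686


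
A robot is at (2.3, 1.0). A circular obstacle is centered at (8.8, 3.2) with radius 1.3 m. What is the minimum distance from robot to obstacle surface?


center_dist = sqrt((2.3-8.8)^2 + (1.0-3.2)^2)
= sqrt(42.25 + 4.84)
= 6.8622
min_dist = center_dist - radius = 6.8622 - 1.3 = 5.5622 m


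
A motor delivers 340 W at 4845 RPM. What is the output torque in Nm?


omega = 4845 * 2*pi/60 = 507.3672 rad/s
tau = P / omega = 340 / 507.3672
= 0.6701 Nm


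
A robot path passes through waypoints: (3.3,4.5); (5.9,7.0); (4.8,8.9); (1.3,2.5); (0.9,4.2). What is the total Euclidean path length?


Segment lengths:
  seg1 = sqrt((2.6)^2 + (2.5)^2) = 3.6069
  seg2 = sqrt((-1.1)^2 + (1.9)^2) = 2.1954
  seg3 = sqrt((-3.5)^2 + (-6.4)^2) = 7.2945
  seg4 = sqrt((-0.4)^2 + (1.7)^2) = 1.7464
Total = 14.8433


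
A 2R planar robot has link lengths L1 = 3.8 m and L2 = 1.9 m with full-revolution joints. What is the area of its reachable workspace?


r_max = L1 + L2 = 5.7 m
r_min = |L1 - L2| = 1.9 m
Area = pi*(r_max^2 - r_min^2)
= pi*(32.49 - 3.61)
= pi * 28.88
= 90.7292 m^2


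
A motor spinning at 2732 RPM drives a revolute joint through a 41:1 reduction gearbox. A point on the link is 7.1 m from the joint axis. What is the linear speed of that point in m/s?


omega_motor = 2732 * 2*pi/60 = 286.0944 rad/s
omega_joint = omega_motor / 41 = 6.9779 rad/s
v = omega_joint * r = 6.9779 * 7.1
= 49.5432 m/s


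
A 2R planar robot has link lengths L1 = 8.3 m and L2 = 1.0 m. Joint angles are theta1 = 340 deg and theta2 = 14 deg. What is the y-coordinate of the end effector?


Convert angles to radians: theta1 = 5.9341, theta2 = 0.2443
y = L1*sin(theta1) + L2*sin(theta1+theta2)
y = -2.8388 + -0.1045
y = -2.9433


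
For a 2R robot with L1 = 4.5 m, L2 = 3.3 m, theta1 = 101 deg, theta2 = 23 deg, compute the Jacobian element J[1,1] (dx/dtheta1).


J[1,1] = -L1*sin(t1) - L2*sin(t1+t2)
= -4.5*sin(101) - 3.3*sin(124)
= -7.1531


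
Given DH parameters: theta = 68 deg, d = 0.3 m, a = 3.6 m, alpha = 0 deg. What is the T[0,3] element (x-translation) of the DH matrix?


T[0,3] = a * cos(theta)
= 3.6 * cos(68 deg)
= 3.6 * 0.3746
= 1.3486


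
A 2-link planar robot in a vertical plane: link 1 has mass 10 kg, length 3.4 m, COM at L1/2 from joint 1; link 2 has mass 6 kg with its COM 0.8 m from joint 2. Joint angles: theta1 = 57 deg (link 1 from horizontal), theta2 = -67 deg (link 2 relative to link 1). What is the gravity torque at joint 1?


Horizontal distance from joint 1 to link-1 COM:
  x_c1 = (L1/2)*cos(t1) = 1.7 * 0.5446 = 0.9259 m
Horizontal distance from joint 1 to link-2 COM:
  x_c2 = L1*cos(t1) + Lc2*cos(t1+t2)
       = 3.4*0.5446 + 0.8*0.9848 = 2.6396 m
tau1 = m1*g*x_c1 + m2*g*x_c2
     = 10*9.81*0.9259 + 6*9.81*2.6396
     = 90.8295 + 155.368
     = 246.1974 Nm


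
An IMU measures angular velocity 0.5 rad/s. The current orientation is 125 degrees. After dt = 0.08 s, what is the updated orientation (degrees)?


delta_theta = w * dt = 0.5 * 0.08 = 0.04 rad
= 2.2918 deg
theta_new = 125 + 2.2918 = 127.2918 deg


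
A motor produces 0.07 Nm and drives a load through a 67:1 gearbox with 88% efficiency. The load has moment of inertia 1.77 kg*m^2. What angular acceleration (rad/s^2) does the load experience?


tau_out = tau_motor * N * eta
= 0.07 * 67 * 0.88 = 4.1272 Nm
alpha = tau_out / I = 4.1272 / 1.77
= 2.3318 rad/s^2


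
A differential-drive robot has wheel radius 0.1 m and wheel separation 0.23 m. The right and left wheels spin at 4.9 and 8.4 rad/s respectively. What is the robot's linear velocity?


vR = r*wR = 0.1*4.9 = 0.49 m/s
vL = r*wL = 0.1*8.4 = 0.84 m/s
v = (vR+vL)/2 = 0.665 m/s
omega = (vR-vL)/L = -1.5217 rad/s
linear velocity = 0.665 m/s


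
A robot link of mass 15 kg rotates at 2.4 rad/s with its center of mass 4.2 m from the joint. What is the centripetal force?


F = m * omega^2 * r
= 15 * 2.4^2 * 4.2
= 15 * 5.76 * 4.2
= 362.88 N


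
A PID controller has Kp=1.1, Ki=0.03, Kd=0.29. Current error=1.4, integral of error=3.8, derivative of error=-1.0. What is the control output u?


u = Kp*e + Ki*int(e) + Kd*de/dt
= 1.1*1.4 + 0.03*3.8 + 0.29*(-1.0)
= 1.54 + 0.114 + -0.29
= 1.364


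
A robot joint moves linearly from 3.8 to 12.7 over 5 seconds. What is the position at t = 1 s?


s = t/T = 1/5 = 0.2
p(t) = p0 + (pf-p0)*s
= 3.8 + (12.7 - 3.8) * 0.2
= 5.58


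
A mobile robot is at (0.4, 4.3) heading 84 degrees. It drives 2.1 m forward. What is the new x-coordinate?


x_new = x0 + d*cos(theta)
= 0.4 + 2.1*cos(84)
= 0.4 + 0.2195
= 0.6195


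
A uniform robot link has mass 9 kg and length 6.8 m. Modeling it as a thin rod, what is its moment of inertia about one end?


I = (1/3) * m * L^2
= (1/3) * 9 * 6.8^2
= 0.333333 * 9 * 46.24
= 138.72 kg*m^2


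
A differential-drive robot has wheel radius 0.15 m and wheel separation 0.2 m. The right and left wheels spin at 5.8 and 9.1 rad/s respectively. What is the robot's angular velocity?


vR = r*wR = 0.15*5.8 = 0.87 m/s
vL = r*wL = 0.15*9.1 = 1.365 m/s
v = (vR+vL)/2 = 1.1175 m/s
omega = (vR-vL)/L = -2.475 rad/s
angular velocity = -2.475 rad/s


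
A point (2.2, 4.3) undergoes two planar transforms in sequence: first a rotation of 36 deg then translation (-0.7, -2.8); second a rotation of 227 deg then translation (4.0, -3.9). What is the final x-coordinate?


After transform 1:
x1 = cos(36)*2.2 - sin(36)*4.3 + -0.7 = -1.4476
y1 = sin(36)*2.2 + cos(36)*4.3 + -2.8 = 1.9719
After transform 2:
x2 = cos(227)*-1.4476 - sin(227)*1.9719 + 4.0
= 6.4294


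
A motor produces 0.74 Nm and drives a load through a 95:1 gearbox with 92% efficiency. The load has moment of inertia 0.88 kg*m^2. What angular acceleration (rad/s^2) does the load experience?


tau_out = tau_motor * N * eta
= 0.74 * 95 * 0.92 = 64.676 Nm
alpha = tau_out / I = 64.676 / 0.88
= 73.4955 rad/s^2


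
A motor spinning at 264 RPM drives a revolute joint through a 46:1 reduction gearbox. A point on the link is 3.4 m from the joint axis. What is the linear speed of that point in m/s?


omega_motor = 264 * 2*pi/60 = 27.646 rad/s
omega_joint = omega_motor / 46 = 0.601 rad/s
v = omega_joint * r = 0.601 * 3.4
= 2.0434 m/s


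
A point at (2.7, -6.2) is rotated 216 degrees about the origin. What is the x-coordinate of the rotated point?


x' = x*cos(theta) - y*sin(theta)
cos(216 deg) = -0.809, sin(216 deg) = -0.5878
x' = 2.7 * -0.809 - -6.2 * -0.5878
= -2.1843 - 3.6443
= -5.8286


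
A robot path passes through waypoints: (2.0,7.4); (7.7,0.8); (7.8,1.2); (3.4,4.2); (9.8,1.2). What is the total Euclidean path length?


Segment lengths:
  seg1 = sqrt((5.7)^2 + (-6.6)^2) = 8.7207
  seg2 = sqrt((0.1)^2 + (0.4)^2) = 0.4123
  seg3 = sqrt((-4.4)^2 + (3.0)^2) = 5.3254
  seg4 = sqrt((6.4)^2 + (-3.0)^2) = 7.0682
Total = 21.5266


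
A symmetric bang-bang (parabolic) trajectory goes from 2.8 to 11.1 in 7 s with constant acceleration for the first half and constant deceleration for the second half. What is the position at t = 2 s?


Symmetric rest-to-rest: each phase covers (pf-p0)/2 in time T/2. 0.5*a*(T/2)^2 = (pf-p0)/2 => a = 4*(pf-p0)/T^2
a = 4*(11.1-2.8)/7^2 = 0.6776
t = 2 is in the acceleration phase (t <= T/2).
p = p0 + 0.5*a*t^2 = 2.8 + 0.5*0.6776*2^2
= 4.1551


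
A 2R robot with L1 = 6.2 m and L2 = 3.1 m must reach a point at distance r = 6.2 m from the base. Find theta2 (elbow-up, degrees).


cos(theta2) = (r^2 - L1^2 - L2^2) / (2*L1*L2)
cos(theta2) = (38.44 - 38.44 - 9.61) / 38.44
cos(theta2) = -0.25
theta2 = 104.4775 degrees


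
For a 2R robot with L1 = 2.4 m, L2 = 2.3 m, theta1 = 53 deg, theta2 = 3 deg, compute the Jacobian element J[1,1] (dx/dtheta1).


J[1,1] = -L1*sin(t1) - L2*sin(t1+t2)
= -2.4*sin(53) - 2.3*sin(56)
= -3.8235


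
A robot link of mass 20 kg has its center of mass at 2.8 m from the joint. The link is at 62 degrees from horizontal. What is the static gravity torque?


tau = m*g*L*cos(angle)
= 20 * 9.81 * 2.8 * cos(62 deg)
= 20 * 9.81 * 2.8 * 0.4695
= 257.9089 Nm


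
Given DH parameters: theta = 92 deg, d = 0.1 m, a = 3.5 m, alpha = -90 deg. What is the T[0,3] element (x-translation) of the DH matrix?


T[0,3] = a * cos(theta)
= 3.5 * cos(92 deg)
= 3.5 * -0.0349
= -0.1221


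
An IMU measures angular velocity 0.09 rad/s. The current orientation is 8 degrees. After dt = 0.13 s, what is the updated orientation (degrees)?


delta_theta = w * dt = 0.09 * 0.13 = 0.0117 rad
= 0.6704 deg
theta_new = 8 + 0.6704 = 8.6704 deg


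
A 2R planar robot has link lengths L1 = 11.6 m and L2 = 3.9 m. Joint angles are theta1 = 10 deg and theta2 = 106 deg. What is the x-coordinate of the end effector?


Convert angles to radians: theta1 = 0.1745, theta2 = 1.85
x = L1*cos(theta1) + L2*cos(theta1+theta2)
x = 11.4238 + -1.7096
x = 9.7141


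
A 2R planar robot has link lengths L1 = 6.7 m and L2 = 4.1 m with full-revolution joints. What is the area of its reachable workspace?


r_max = L1 + L2 = 10.8 m
r_min = |L1 - L2| = 2.6 m
Area = pi*(r_max^2 - r_min^2)
= pi*(116.64 - 6.76)
= pi * 109.88
= 345.1982 m^2


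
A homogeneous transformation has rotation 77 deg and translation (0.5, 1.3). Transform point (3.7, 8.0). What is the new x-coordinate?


x' = cos(theta)*px - sin(theta)*py + tx
= 0.225*3.7 - 0.9744*8.0 + 0.5
= -6.4626
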